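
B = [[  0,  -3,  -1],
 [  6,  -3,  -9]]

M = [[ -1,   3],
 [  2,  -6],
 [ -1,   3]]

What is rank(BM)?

1

First compute BM:
[[ -5,  15],
 [ -3,   9]]
Now row reduce the product.
R2 ← R2 − (3/5)·R1: [0, 0]
1 nonzero row, so rank(BM) = 1.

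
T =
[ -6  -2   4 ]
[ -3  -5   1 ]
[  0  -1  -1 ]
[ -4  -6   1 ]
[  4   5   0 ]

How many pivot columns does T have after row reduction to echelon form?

Row reduce to echelon form.
R2 ← R2 − (1/2)·R1: [0, -4, -1]
R4 ← R4 − (2/3)·R1: [0, -14/3, -5/3]
R5 ← R5 + (2/3)·R1: [0, 11/3, 8/3]
R3 ← R3 − (1/4)·R2: [0, 0, -3/4]
R4 ← R4 − (7/6)·R2: [0, 0, -1/2]
R5 ← R5 + (11/12)·R2: [0, 0, 7/4]
R4 ← R4 − (2/3)·R3: [0, 0, 0]
R5 ← R5 + (7/3)·R3: [0, 0, 0]
Echelon form has 3 nonzero rows, so rank(T) = 3.
Each nonzero row contributes one pivot column: 3 pivot columns.

3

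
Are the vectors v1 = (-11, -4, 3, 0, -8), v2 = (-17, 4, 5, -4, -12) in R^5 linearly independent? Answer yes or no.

yes

Form the matrix with these vectors as rows and row reduce.
R2 ← R2 − (17/11)·R1: [0, 112/11, 4/11, -4, 4/11]
2 nonzero rows, so the 2 vectors span a space of dimension 2.
Since 2 = 2, the vectors are linearly independent.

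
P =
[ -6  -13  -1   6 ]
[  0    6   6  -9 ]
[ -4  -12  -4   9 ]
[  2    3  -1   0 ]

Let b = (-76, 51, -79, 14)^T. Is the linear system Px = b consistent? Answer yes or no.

Row reduce the augmented matrix [P | b].
R3 ← R3 − (2/3)·R1: [0, -10/3, -10/3, 5, -85/3]
R4 ← R4 + (1/3)·R1: [0, -4/3, -4/3, 2, -34/3]
R3 ← R3 + (5/9)·R2: [0, 0, 0, 0, 0]
R4 ← R4 + (2/9)·R2: [0, 0, 0, 0, 0]
The echelon form has 2 nonzero rows, and every pivot lies in the first 4 columns, so rank(P) = rank([P|b]) = 2.
The system is consistent.

yes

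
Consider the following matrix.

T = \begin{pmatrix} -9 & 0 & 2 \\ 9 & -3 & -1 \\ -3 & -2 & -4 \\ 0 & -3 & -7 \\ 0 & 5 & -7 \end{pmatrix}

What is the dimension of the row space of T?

3

Row reduce to echelon form.
R2 ← R2 + R1: [0, -3, 1]
R3 ← R3 − (1/3)·R1: [0, -2, -14/3]
R3 ← R3 − (2/3)·R2: [0, 0, -16/3]
R4 ← R4 − R2: [0, 0, -8]
R5 ← R5 + (5/3)·R2: [0, 0, -16/3]
R4 ← R4 − (3/2)·R3: [0, 0, 0]
R5 ← R5 − R3: [0, 0, 0]
Echelon form has 3 nonzero rows, so rank(T) = 3.
The row space has dimension equal to the rank: 3.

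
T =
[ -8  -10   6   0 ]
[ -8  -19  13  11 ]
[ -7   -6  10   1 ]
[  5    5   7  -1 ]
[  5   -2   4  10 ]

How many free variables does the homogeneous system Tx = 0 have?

0

Row reduce to echelon form.
R2 ← R2 − R1: [0, -9, 7, 11]
R3 ← R3 − (7/8)·R1: [0, 11/4, 19/4, 1]
R4 ← R4 + (5/8)·R1: [0, -5/4, 43/4, -1]
R5 ← R5 + (5/8)·R1: [0, -33/4, 31/4, 10]
R3 ← R3 + (11/36)·R2: [0, 0, 62/9, 157/36]
R4 ← R4 − (5/36)·R2: [0, 0, 88/9, -91/36]
R5 ← R5 − (11/12)·R2: [0, 0, 4/3, -1/12]
R4 ← R4 − (44/31)·R3: [0, 0, 0, -1081/124]
R5 ← R5 − (6/31)·R3: [0, 0, 0, -115/124]
R5 ← R5 − (5/47)·R4: [0, 0, 0, 0]
4 nonzero rows, so rank(T) = 4.
T has 4 columns; by rank–nullity, nullity = 4 − 4 = 0.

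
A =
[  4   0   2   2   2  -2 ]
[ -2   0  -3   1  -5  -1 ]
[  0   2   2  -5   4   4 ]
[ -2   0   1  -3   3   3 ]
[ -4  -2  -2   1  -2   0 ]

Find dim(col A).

Row reduce to echelon form.
R2 ← R2 + (1/2)·R1: [0, 0, -2, 2, -4, -2]
R4 ← R4 + (1/2)·R1: [0, 0, 2, -2, 4, 2]
R5 ← R5 + R1: [0, -2, 0, 3, 0, -2]
Swap R2 ↔ R3
R5 ← R5 + R2: [0, 0, 2, -2, 4, 2]
R4 ← R4 + R3: [0, 0, 0, 0, 0, 0]
R5 ← R5 + R3: [0, 0, 0, 0, 0, 0]
Echelon form has 3 nonzero rows, so rank(A) = 3.
The column space has dimension equal to the rank: 3.

3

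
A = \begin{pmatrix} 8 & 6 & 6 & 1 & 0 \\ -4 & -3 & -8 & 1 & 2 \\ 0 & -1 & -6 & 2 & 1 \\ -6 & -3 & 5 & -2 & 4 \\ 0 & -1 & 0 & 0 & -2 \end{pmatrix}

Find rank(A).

Row reduce to echelon form.
R2 ← R2 + (1/2)·R1: [0, 0, -5, 3/2, 2]
R4 ← R4 + (3/4)·R1: [0, 3/2, 19/2, -5/4, 4]
Swap R2 ↔ R3
R4 ← R4 + (3/2)·R2: [0, 0, 1/2, 7/4, 11/2]
R5 ← R5 − R2: [0, 0, 6, -2, -3]
R4 ← R4 + (1/10)·R3: [0, 0, 0, 19/10, 57/10]
R5 ← R5 + (6/5)·R3: [0, 0, 0, -1/5, -3/5]
R5 ← R5 + (2/19)·R4: [0, 0, 0, 0, 0]
Echelon form has 4 nonzero rows, so rank(A) = 4.

4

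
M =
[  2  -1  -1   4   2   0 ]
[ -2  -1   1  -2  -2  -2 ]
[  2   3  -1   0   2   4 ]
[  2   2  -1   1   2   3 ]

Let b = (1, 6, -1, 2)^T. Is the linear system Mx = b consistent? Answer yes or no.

Row reduce the augmented matrix [M | b].
R2 ← R2 + R1: [0, -2, 0, 2, 0, -2, 7]
R3 ← R3 − R1: [0, 4, 0, -4, 0, 4, -2]
R4 ← R4 − R1: [0, 3, 0, -3, 0, 3, 1]
R3 ← R3 + (2)·R2: [0, 0, 0, 0, 0, 0, 12]
R4 ← R4 + (3/2)·R2: [0, 0, 0, 0, 0, 0, 23/2]
R4 ← R4 − (23/24)·R3: [0, 0, 0, 0, 0, 0, 0]
The echelon form has 3 nonzero rows; the last pivot sits in the augmented column, so rank(M) = 2 but rank([M|b]) = 3.
Since the ranks differ, the system is inconsistent.

no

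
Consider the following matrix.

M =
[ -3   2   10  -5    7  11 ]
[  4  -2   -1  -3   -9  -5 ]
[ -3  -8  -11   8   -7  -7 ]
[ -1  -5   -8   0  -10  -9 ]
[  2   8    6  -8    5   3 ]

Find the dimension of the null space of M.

Row reduce to echelon form.
R2 ← R2 + (4/3)·R1: [0, 2/3, 37/3, -29/3, 1/3, 29/3]
R3 ← R3 − R1: [0, -10, -21, 13, -14, -18]
R4 ← R4 − (1/3)·R1: [0, -17/3, -34/3, 5/3, -37/3, -38/3]
R5 ← R5 + (2/3)·R1: [0, 28/3, 38/3, -34/3, 29/3, 31/3]
R3 ← R3 + (15)·R2: [0, 0, 164, -132, -9, 127]
R4 ← R4 + (17/2)·R2: [0, 0, 187/2, -161/2, -19/2, 139/2]
R5 ← R5 − (14)·R2: [0, 0, -160, 124, 5, -125]
R4 ← R4 − (187/328)·R3: [0, 0, 0, -215/41, -1433/328, -953/328]
R5 ← R5 + (40/41)·R3: [0, 0, 0, -196/41, -155/41, -45/41]
R5 ← R5 − (196/215)·R4: [0, 0, 0, 0, 87/430, 667/430]
5 nonzero rows, so rank(M) = 5.
M has 6 columns; by rank–nullity, nullity = 6 − 5 = 1.

1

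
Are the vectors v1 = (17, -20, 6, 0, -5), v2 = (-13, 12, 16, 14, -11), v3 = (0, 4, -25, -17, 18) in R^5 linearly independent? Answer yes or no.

no

Form the matrix with these vectors as rows and row reduce.
R2 ← R2 + (13/17)·R1: [0, -56/17, 350/17, 14, -252/17]
R3 ← R3 + (17/14)·R2: [0, 0, 0, 0, 0]
2 nonzero rows, so the 3 vectors span a space of dimension 2.
Since 2 < 3, the vectors are linearly dependent.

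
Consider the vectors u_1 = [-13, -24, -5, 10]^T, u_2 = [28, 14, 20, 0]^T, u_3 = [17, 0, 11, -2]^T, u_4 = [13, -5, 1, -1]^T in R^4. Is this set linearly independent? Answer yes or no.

Form the matrix with these vectors as rows and row reduce.
R2 ← R2 + (28/13)·R1: [0, -490/13, 120/13, 280/13]
R3 ← R3 + (17/13)·R1: [0, -408/13, 58/13, 144/13]
R4 ← R4 + R1: [0, -29, -4, 9]
R3 ← R3 − (204/245)·R2: [0, 0, -158/49, -48/7]
R4 ← R4 − (377/490)·R2: [0, 0, -544/49, -53/7]
R4 ← R4 − (272/79)·R3: [0, 0, 0, 1267/79]
4 nonzero rows, so the 4 vectors span a space of dimension 4.
Since 4 = 4, the vectors are linearly independent.

yes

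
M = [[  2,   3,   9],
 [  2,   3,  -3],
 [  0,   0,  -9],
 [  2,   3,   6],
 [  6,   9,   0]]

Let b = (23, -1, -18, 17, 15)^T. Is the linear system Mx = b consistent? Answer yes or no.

Row reduce the augmented matrix [M | b].
R2 ← R2 − R1: [0, 0, -12, -24]
R4 ← R4 − R1: [0, 0, -3, -6]
R5 ← R5 − (3)·R1: [0, 0, -27, -54]
R3 ← R3 − (3/4)·R2: [0, 0, 0, 0]
R4 ← R4 − (1/4)·R2: [0, 0, 0, 0]
R5 ← R5 − (9/4)·R2: [0, 0, 0, 0]
The echelon form has 2 nonzero rows, and every pivot lies in the first 3 columns, so rank(M) = rank([M|b]) = 2.
The system is consistent.

yes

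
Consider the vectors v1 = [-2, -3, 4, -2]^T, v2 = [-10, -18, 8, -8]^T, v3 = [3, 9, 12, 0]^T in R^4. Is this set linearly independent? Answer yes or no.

Form the matrix with these vectors as rows and row reduce.
R2 ← R2 − (5)·R1: [0, -3, -12, 2]
R3 ← R3 + (3/2)·R1: [0, 9/2, 18, -3]
R3 ← R3 + (3/2)·R2: [0, 0, 0, 0]
2 nonzero rows, so the 3 vectors span a space of dimension 2.
Since 2 < 3, the vectors are linearly dependent.

no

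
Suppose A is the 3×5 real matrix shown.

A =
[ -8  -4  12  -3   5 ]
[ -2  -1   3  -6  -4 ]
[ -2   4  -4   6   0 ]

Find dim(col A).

Row reduce to echelon form.
R2 ← R2 − (1/4)·R1: [0, 0, 0, -21/4, -21/4]
R3 ← R3 − (1/4)·R1: [0, 5, -7, 27/4, -5/4]
Swap R2 ↔ R3
Echelon form has 3 nonzero rows, so rank(A) = 3.
The column space has dimension equal to the rank: 3.

3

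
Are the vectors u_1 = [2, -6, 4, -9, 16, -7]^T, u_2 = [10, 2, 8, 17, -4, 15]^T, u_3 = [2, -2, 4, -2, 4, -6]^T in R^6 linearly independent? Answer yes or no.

yes

Form the matrix with these vectors as rows and row reduce.
R2 ← R2 − (5)·R1: [0, 32, -12, 62, -84, 50]
R3 ← R3 − R1: [0, 4, 0, 7, -12, 1]
R3 ← R3 − (1/8)·R2: [0, 0, 3/2, -3/4, -3/2, -21/4]
3 nonzero rows, so the 3 vectors span a space of dimension 3.
Since 3 = 3, the vectors are linearly independent.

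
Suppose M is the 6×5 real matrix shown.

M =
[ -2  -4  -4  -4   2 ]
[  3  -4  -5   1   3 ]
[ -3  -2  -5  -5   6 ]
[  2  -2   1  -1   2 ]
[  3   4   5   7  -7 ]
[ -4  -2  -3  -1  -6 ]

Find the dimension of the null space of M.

Row reduce to echelon form.
R2 ← R2 + (3/2)·R1: [0, -10, -11, -5, 6]
R3 ← R3 − (3/2)·R1: [0, 4, 1, 1, 3]
R4 ← R4 + R1: [0, -6, -3, -5, 4]
R5 ← R5 + (3/2)·R1: [0, -2, -1, 1, -4]
R6 ← R6 − (2)·R1: [0, 6, 5, 7, -10]
R3 ← R3 + (2/5)·R2: [0, 0, -17/5, -1, 27/5]
R4 ← R4 − (3/5)·R2: [0, 0, 18/5, -2, 2/5]
R5 ← R5 − (1/5)·R2: [0, 0, 6/5, 2, -26/5]
R6 ← R6 + (3/5)·R2: [0, 0, -8/5, 4, -32/5]
R4 ← R4 + (18/17)·R3: [0, 0, 0, -52/17, 104/17]
R5 ← R5 + (6/17)·R3: [0, 0, 0, 28/17, -56/17]
R6 ← R6 − (8/17)·R3: [0, 0, 0, 76/17, -152/17]
R5 ← R5 + (7/13)·R4: [0, 0, 0, 0, 0]
R6 ← R6 + (19/13)·R4: [0, 0, 0, 0, 0]
4 nonzero rows, so rank(M) = 4.
M has 5 columns; by rank–nullity, nullity = 5 − 4 = 1.

1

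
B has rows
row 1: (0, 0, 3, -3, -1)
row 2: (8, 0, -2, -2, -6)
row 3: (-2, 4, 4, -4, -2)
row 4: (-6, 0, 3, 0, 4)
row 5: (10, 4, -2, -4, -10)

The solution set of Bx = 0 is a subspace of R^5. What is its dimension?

Row reduce to echelon form.
Swap R1 ↔ R2
R3 ← R3 + (1/4)·R1: [0, 4, 7/2, -9/2, -7/2]
R4 ← R4 + (3/4)·R1: [0, 0, 3/2, -3/2, -1/2]
R5 ← R5 − (5/4)·R1: [0, 4, 1/2, -3/2, -5/2]
Swap R2 ↔ R3
R5 ← R5 − R2: [0, 0, -3, 3, 1]
R4 ← R4 − (1/2)·R3: [0, 0, 0, 0, 0]
R5 ← R5 + R3: [0, 0, 0, 0, 0]
3 nonzero rows, so rank(B) = 3.
B has 5 columns; by rank–nullity, nullity = 5 − 3 = 2.

2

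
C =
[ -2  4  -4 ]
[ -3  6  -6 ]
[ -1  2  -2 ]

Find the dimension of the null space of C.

Row reduce to echelon form.
R2 ← R2 − (3/2)·R1: [0, 0, 0]
R3 ← R3 − (1/2)·R1: [0, 0, 0]
1 nonzero row, so rank(C) = 1.
C has 3 columns; by rank–nullity, nullity = 3 − 1 = 2.

2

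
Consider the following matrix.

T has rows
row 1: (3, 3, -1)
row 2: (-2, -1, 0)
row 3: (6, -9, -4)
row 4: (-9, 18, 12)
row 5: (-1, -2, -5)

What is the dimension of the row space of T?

3

Row reduce to echelon form.
R2 ← R2 + (2/3)·R1: [0, 1, -2/3]
R3 ← R3 − (2)·R1: [0, -15, -2]
R4 ← R4 + (3)·R1: [0, 27, 9]
R5 ← R5 + (1/3)·R1: [0, -1, -16/3]
R3 ← R3 + (15)·R2: [0, 0, -12]
R4 ← R4 − (27)·R2: [0, 0, 27]
R5 ← R5 + R2: [0, 0, -6]
R4 ← R4 + (9/4)·R3: [0, 0, 0]
R5 ← R5 − (1/2)·R3: [0, 0, 0]
Echelon form has 3 nonzero rows, so rank(T) = 3.
The row space has dimension equal to the rank: 3.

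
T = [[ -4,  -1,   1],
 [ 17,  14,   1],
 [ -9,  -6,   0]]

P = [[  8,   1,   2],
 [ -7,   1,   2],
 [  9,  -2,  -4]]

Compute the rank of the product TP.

2

First compute TP:
[[-16,  -7, -14],
 [ 47,  29,  58],
 [-30, -15, -30]]
Now row reduce the product.
R2 ← R2 + (47/16)·R1: [0, 135/16, 135/8]
R3 ← R3 − (15/8)·R1: [0, -15/8, -15/4]
R3 ← R3 + (2/9)·R2: [0, 0, 0]
2 nonzero rows, so rank(TP) = 2.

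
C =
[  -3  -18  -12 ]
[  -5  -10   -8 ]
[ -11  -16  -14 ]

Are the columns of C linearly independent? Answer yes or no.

Row reduce C to echelon form.
R2 ← R2 − (5/3)·R1: [0, 20, 12]
R3 ← R3 − (11/3)·R1: [0, 50, 30]
R3 ← R3 − (5/2)·R2: [0, 0, 0]
2 pivots among 3 columns.
Only 2 < 3 pivot columns, so the columns are linearly dependent.

no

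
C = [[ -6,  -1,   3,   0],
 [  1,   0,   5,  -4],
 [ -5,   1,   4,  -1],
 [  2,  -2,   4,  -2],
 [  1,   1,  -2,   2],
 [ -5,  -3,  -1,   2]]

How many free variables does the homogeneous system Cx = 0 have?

0

Row reduce to echelon form.
R2 ← R2 + (1/6)·R1: [0, -1/6, 11/2, -4]
R3 ← R3 − (5/6)·R1: [0, 11/6, 3/2, -1]
R4 ← R4 + (1/3)·R1: [0, -7/3, 5, -2]
R5 ← R5 + (1/6)·R1: [0, 5/6, -3/2, 2]
R6 ← R6 − (5/6)·R1: [0, -13/6, -7/2, 2]
R3 ← R3 + (11)·R2: [0, 0, 62, -45]
R4 ← R4 − (14)·R2: [0, 0, -72, 54]
R5 ← R5 + (5)·R2: [0, 0, 26, -18]
R6 ← R6 − (13)·R2: [0, 0, -75, 54]
R4 ← R4 + (36/31)·R3: [0, 0, 0, 54/31]
R5 ← R5 − (13/31)·R3: [0, 0, 0, 27/31]
R6 ← R6 + (75/62)·R3: [0, 0, 0, -27/62]
R5 ← R5 − (1/2)·R4: [0, 0, 0, 0]
R6 ← R6 + (1/4)·R4: [0, 0, 0, 0]
4 nonzero rows, so rank(C) = 4.
C has 4 columns; by rank–nullity, nullity = 4 − 4 = 0.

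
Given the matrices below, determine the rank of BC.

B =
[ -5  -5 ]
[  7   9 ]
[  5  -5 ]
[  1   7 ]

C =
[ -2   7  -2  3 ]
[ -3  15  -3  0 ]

First compute BC:
[[ 25, -110,  25, -15],
 [-41, 184, -41,  21],
 [  5, -40,   5,  15],
 [-23, 112, -23,   3]]
Now row reduce the product.
R2 ← R2 + (41/25)·R1: [0, 18/5, 0, -18/5]
R3 ← R3 − (1/5)·R1: [0, -18, 0, 18]
R4 ← R4 + (23/25)·R1: [0, 54/5, 0, -54/5]
R3 ← R3 + (5)·R2: [0, 0, 0, 0]
R4 ← R4 − (3)·R2: [0, 0, 0, 0]
2 nonzero rows, so rank(BC) = 2.

2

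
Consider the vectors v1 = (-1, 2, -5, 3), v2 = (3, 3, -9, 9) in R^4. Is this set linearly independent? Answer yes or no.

yes

Form the matrix with these vectors as rows and row reduce.
R2 ← R2 + (3)·R1: [0, 9, -24, 18]
2 nonzero rows, so the 2 vectors span a space of dimension 2.
Since 2 = 2, the vectors are linearly independent.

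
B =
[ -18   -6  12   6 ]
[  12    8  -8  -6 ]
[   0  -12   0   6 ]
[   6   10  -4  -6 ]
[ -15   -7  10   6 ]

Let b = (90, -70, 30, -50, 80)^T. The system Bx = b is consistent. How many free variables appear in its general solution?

2

Row reduce the augmented matrix [B | b].
R2 ← R2 + (2/3)·R1: [0, 4, 0, -2, -10]
R4 ← R4 + (1/3)·R1: [0, 8, 0, -4, -20]
R5 ← R5 − (5/6)·R1: [0, -2, 0, 1, 5]
R3 ← R3 + (3)·R2: [0, 0, 0, 0, 0]
R4 ← R4 − (2)·R2: [0, 0, 0, 0, 0]
R5 ← R5 + (1/2)·R2: [0, 0, 0, 0, 0]
The echelon form has 2 nonzero rows, and every pivot lies in the first 4 columns, so rank(B) = rank([B|b]) = 2.
The system is consistent.
Free variables = (unknowns) − (rank) = 4 − 2 = 2.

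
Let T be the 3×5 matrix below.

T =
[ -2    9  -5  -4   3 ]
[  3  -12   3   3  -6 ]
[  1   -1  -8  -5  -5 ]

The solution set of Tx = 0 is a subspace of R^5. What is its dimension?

Row reduce to echelon form.
R2 ← R2 + (3/2)·R1: [0, 3/2, -9/2, -3, -3/2]
R3 ← R3 + (1/2)·R1: [0, 7/2, -21/2, -7, -7/2]
R3 ← R3 − (7/3)·R2: [0, 0, 0, 0, 0]
2 nonzero rows, so rank(T) = 2.
T has 5 columns; by rank–nullity, nullity = 5 − 2 = 3.

3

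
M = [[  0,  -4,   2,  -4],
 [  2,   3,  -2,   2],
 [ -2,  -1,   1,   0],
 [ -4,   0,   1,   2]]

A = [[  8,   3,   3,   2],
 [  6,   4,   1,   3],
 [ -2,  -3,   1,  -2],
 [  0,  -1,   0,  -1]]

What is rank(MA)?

2

First compute MA:
[[-28, -18,  -2, -12],
 [ 38,  22,   7,  15],
 [-24, -13,  -6,  -9],
 [-34, -17, -11, -12]]
Now row reduce the product.
R2 ← R2 + (19/14)·R1: [0, -17/7, 30/7, -9/7]
R3 ← R3 − (6/7)·R1: [0, 17/7, -30/7, 9/7]
R4 ← R4 − (17/14)·R1: [0, 34/7, -60/7, 18/7]
R3 ← R3 + R2: [0, 0, 0, 0]
R4 ← R4 + (2)·R2: [0, 0, 0, 0]
2 nonzero rows, so rank(MA) = 2.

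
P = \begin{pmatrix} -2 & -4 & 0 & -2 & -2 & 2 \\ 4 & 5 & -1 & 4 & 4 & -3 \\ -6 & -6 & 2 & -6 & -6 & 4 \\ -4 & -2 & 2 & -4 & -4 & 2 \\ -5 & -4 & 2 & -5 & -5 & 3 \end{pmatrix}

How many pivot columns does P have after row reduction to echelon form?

Row reduce to echelon form.
R2 ← R2 + (2)·R1: [0, -3, -1, 0, 0, 1]
R3 ← R3 − (3)·R1: [0, 6, 2, 0, 0, -2]
R4 ← R4 − (2)·R1: [0, 6, 2, 0, 0, -2]
R5 ← R5 − (5/2)·R1: [0, 6, 2, 0, 0, -2]
R3 ← R3 + (2)·R2: [0, 0, 0, 0, 0, 0]
R4 ← R4 + (2)·R2: [0, 0, 0, 0, 0, 0]
R5 ← R5 + (2)·R2: [0, 0, 0, 0, 0, 0]
Echelon form has 2 nonzero rows, so rank(P) = 2.
Each nonzero row contributes one pivot column: 2 pivot columns.

2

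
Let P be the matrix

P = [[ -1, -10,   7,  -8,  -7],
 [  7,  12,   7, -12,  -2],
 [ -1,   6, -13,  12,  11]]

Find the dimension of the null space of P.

2

Row reduce to echelon form.
R2 ← R2 + (7)·R1: [0, -58, 56, -68, -51]
R3 ← R3 − R1: [0, 16, -20, 20, 18]
R3 ← R3 + (8/29)·R2: [0, 0, -132/29, 36/29, 114/29]
3 nonzero rows, so rank(P) = 3.
P has 5 columns; by rank–nullity, nullity = 5 − 3 = 2.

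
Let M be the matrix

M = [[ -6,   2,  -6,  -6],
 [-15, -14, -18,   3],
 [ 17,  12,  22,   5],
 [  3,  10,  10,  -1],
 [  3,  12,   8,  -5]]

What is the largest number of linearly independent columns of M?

Row reduce to echelon form.
R2 ← R2 − (5/2)·R1: [0, -19, -3, 18]
R3 ← R3 + (17/6)·R1: [0, 53/3, 5, -12]
R4 ← R4 + (1/2)·R1: [0, 11, 7, -4]
R5 ← R5 + (1/2)·R1: [0, 13, 5, -8]
R3 ← R3 + (53/57)·R2: [0, 0, 42/19, 90/19]
R4 ← R4 + (11/19)·R2: [0, 0, 100/19, 122/19]
R5 ← R5 + (13/19)·R2: [0, 0, 56/19, 82/19]
R4 ← R4 − (50/21)·R3: [0, 0, 0, -34/7]
R5 ← R5 − (4/3)·R3: [0, 0, 0, -2]
R5 ← R5 − (7/17)·R4: [0, 0, 0, 0]
Echelon form has 4 nonzero rows, so rank(M) = 4.
The rank gives the maximum number of linearly independent columns: 4.

4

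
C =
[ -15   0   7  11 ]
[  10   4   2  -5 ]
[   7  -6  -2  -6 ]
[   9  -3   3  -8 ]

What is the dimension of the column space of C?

Row reduce to echelon form.
R2 ← R2 + (2/3)·R1: [0, 4, 20/3, 7/3]
R3 ← R3 + (7/15)·R1: [0, -6, 19/15, -13/15]
R4 ← R4 + (3/5)·R1: [0, -3, 36/5, -7/5]
R3 ← R3 + (3/2)·R2: [0, 0, 169/15, 79/30]
R4 ← R4 + (3/4)·R2: [0, 0, 61/5, 7/20]
R4 ← R4 − (183/169)·R3: [0, 0, 0, -1691/676]
Echelon form has 4 nonzero rows, so rank(C) = 4.
The column space has dimension equal to the rank: 4.

4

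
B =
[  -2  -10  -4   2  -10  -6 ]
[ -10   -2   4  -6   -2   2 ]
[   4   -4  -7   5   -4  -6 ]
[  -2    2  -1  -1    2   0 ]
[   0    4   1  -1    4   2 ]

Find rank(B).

Row reduce to echelon form.
R2 ← R2 − (5)·R1: [0, 48, 24, -16, 48, 32]
R3 ← R3 + (2)·R1: [0, -24, -15, 9, -24, -18]
R4 ← R4 − R1: [0, 12, 3, -3, 12, 6]
R3 ← R3 + (1/2)·R2: [0, 0, -3, 1, 0, -2]
R4 ← R4 − (1/4)·R2: [0, 0, -3, 1, 0, -2]
R5 ← R5 − (1/12)·R2: [0, 0, -1, 1/3, 0, -2/3]
R4 ← R4 − R3: [0, 0, 0, 0, 0, 0]
R5 ← R5 − (1/3)·R3: [0, 0, 0, 0, 0, 0]
Echelon form has 3 nonzero rows, so rank(B) = 3.

3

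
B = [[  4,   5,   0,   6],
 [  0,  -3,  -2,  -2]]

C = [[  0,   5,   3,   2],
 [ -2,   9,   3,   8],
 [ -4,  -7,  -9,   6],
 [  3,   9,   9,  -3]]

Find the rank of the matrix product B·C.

First compute BC:
[[  8, 119,  81,  30],
 [  8, -31,  -9, -30]]
Now row reduce the product.
R2 ← R2 − R1: [0, -150, -90, -60]
2 nonzero rows, so rank(BC) = 2.

2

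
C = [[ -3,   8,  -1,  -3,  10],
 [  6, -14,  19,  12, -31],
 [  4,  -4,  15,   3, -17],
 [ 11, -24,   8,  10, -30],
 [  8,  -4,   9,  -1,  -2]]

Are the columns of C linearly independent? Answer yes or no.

Row reduce C to echelon form.
R2 ← R2 + (2)·R1: [0, 2, 17, 6, -11]
R3 ← R3 + (4/3)·R1: [0, 20/3, 41/3, -1, -11/3]
R4 ← R4 + (11/3)·R1: [0, 16/3, 13/3, -1, 20/3]
R5 ← R5 + (8/3)·R1: [0, 52/3, 19/3, -9, 74/3]
R3 ← R3 − (10/3)·R2: [0, 0, -43, -21, 33]
R4 ← R4 − (8/3)·R2: [0, 0, -41, -17, 36]
R5 ← R5 − (26/3)·R2: [0, 0, -141, -61, 120]
R4 ← R4 − (41/43)·R3: [0, 0, 0, 130/43, 195/43]
R5 ← R5 − (141/43)·R3: [0, 0, 0, 338/43, 507/43]
R5 ← R5 − (13/5)·R4: [0, 0, 0, 0, 0]
4 pivots among 5 columns.
Only 4 < 5 pivot columns, so the columns are linearly dependent.

no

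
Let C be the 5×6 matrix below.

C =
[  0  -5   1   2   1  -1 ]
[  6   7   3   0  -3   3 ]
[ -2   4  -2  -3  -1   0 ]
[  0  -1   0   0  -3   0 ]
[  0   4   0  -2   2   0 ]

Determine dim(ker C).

Row reduce to echelon form.
Swap R1 ↔ R2
R3 ← R3 + (1/3)·R1: [0, 19/3, -1, -3, -2, 1]
R3 ← R3 + (19/15)·R2: [0, 0, 4/15, -7/15, -11/15, -4/15]
R4 ← R4 − (1/5)·R2: [0, 0, -1/5, -2/5, -16/5, 1/5]
R5 ← R5 + (4/5)·R2: [0, 0, 4/5, -2/5, 14/5, -4/5]
R4 ← R4 + (3/4)·R3: [0, 0, 0, -3/4, -15/4, 0]
R5 ← R5 − (3)·R3: [0, 0, 0, 1, 5, 0]
R5 ← R5 + (4/3)·R4: [0, 0, 0, 0, 0, 0]
4 nonzero rows, so rank(C) = 4.
C has 6 columns; by rank–nullity, nullity = 6 − 4 = 2.

2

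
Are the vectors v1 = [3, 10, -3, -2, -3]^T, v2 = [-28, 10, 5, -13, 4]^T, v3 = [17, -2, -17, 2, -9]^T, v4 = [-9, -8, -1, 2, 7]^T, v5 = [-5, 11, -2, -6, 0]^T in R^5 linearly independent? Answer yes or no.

Form the matrix with these vectors as rows and row reduce.
R2 ← R2 + (28/3)·R1: [0, 310/3, -23, -95/3, -24]
R3 ← R3 − (17/3)·R1: [0, -176/3, 0, 40/3, 8]
R4 ← R4 + (3)·R1: [0, 22, -10, -4, -2]
R5 ← R5 + (5/3)·R1: [0, 83/3, -7, -28/3, -5]
R3 ← R3 + (88/155)·R2: [0, 0, -2024/155, -144/31, -872/155]
R4 ← R4 − (33/155)·R2: [0, 0, -791/155, 85/31, 482/155]
R5 ← R5 − (83/310)·R2: [0, 0, -261/310, -53/62, 221/155]
R4 ← R4 − (791/2024)·R3: [0, 0, 0, 1153/253, 1343/253]
R5 ← R5 − (261/4048)·R3: [0, 0, 0, -281/506, 905/506]
R5 ← R5 + (281/2306)·R4: [0, 0, 0, 0, 2808/1153]
5 nonzero rows, so the 5 vectors span a space of dimension 5.
Since 5 = 5, the vectors are linearly independent.

yes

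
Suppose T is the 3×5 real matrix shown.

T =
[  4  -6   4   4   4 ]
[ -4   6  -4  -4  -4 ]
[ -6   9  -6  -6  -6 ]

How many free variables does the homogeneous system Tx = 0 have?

4

Row reduce to echelon form.
R2 ← R2 + R1: [0, 0, 0, 0, 0]
R3 ← R3 + (3/2)·R1: [0, 0, 0, 0, 0]
1 nonzero row, so rank(T) = 1.
T has 5 columns; by rank–nullity, nullity = 5 − 1 = 4.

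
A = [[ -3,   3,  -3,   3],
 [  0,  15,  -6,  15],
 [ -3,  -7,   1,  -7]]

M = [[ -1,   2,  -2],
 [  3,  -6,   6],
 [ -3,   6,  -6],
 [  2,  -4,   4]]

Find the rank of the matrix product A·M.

First compute AM:
[[ 27, -54,  54],
 [ 93, -186, 186],
 [-35,  70, -70]]
Now row reduce the product.
R2 ← R2 − (31/9)·R1: [0, 0, 0]
R3 ← R3 + (35/27)·R1: [0, 0, 0]
1 nonzero row, so rank(AM) = 1.

1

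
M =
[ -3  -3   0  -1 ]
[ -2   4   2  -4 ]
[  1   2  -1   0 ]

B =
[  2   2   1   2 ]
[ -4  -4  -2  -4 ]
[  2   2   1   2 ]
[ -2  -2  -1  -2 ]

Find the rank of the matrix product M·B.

1

First compute MB:
[[  8,   8,   4,   8],
 [ -8,  -8,  -4,  -8],
 [ -8,  -8,  -4,  -8]]
Now row reduce the product.
R2 ← R2 + R1: [0, 0, 0, 0]
R3 ← R3 + R1: [0, 0, 0, 0]
1 nonzero row, so rank(MB) = 1.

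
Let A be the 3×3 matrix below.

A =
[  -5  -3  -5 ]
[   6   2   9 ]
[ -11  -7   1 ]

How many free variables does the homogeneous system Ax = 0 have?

Row reduce to echelon form.
R2 ← R2 + (6/5)·R1: [0, -8/5, 3]
R3 ← R3 − (11/5)·R1: [0, -2/5, 12]
R3 ← R3 − (1/4)·R2: [0, 0, 45/4]
3 nonzero rows, so rank(A) = 3.
A has 3 columns; by rank–nullity, nullity = 3 − 3 = 0.

0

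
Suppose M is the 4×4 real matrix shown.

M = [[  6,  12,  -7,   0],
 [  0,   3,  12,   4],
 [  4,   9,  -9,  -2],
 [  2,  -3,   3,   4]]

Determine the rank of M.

Row reduce to echelon form.
R3 ← R3 − (2/3)·R1: [0, 1, -13/3, -2]
R4 ← R4 − (1/3)·R1: [0, -7, 16/3, 4]
R3 ← R3 − (1/3)·R2: [0, 0, -25/3, -10/3]
R4 ← R4 + (7/3)·R2: [0, 0, 100/3, 40/3]
R4 ← R4 + (4)·R3: [0, 0, 0, 0]
Echelon form has 3 nonzero rows, so rank(M) = 3.

3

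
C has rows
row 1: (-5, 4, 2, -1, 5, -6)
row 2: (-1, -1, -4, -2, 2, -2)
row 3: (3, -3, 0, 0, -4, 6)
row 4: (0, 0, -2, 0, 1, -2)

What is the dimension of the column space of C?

Row reduce to echelon form.
R2 ← R2 − (1/5)·R1: [0, -9/5, -22/5, -9/5, 1, -4/5]
R3 ← R3 + (3/5)·R1: [0, -3/5, 6/5, -3/5, -1, 12/5]
R3 ← R3 − (1/3)·R2: [0, 0, 8/3, 0, -4/3, 8/3]
R4 ← R4 + (3/4)·R3: [0, 0, 0, 0, 0, 0]
Echelon form has 3 nonzero rows, so rank(C) = 3.
The column space has dimension equal to the rank: 3.

3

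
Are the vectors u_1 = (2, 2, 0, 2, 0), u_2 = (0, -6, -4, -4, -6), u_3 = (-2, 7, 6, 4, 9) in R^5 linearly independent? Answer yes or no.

no

Form the matrix with these vectors as rows and row reduce.
R3 ← R3 + R1: [0, 9, 6, 6, 9]
R3 ← R3 + (3/2)·R2: [0, 0, 0, 0, 0]
2 nonzero rows, so the 3 vectors span a space of dimension 2.
Since 2 < 3, the vectors are linearly dependent.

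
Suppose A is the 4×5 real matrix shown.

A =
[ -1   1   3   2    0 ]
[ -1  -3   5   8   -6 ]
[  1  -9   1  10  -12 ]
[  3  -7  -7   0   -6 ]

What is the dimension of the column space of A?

2

Row reduce to echelon form.
R2 ← R2 − R1: [0, -4, 2, 6, -6]
R3 ← R3 + R1: [0, -8, 4, 12, -12]
R4 ← R4 + (3)·R1: [0, -4, 2, 6, -6]
R3 ← R3 − (2)·R2: [0, 0, 0, 0, 0]
R4 ← R4 − R2: [0, 0, 0, 0, 0]
Echelon form has 2 nonzero rows, so rank(A) = 2.
The column space has dimension equal to the rank: 2.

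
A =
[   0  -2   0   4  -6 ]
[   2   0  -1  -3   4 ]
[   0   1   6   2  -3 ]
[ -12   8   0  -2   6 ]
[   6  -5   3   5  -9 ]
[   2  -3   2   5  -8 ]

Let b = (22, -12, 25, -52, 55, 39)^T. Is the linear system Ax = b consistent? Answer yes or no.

Row reduce the augmented matrix [A | b].
Swap R1 ↔ R2
R4 ← R4 + (6)·R1: [0, 8, -6, -20, 30, -124]
R5 ← R5 − (3)·R1: [0, -5, 6, 14, -21, 91]
R6 ← R6 − R1: [0, -3, 3, 8, -12, 51]
R3 ← R3 + (1/2)·R2: [0, 0, 6, 4, -6, 36]
R4 ← R4 + (4)·R2: [0, 0, -6, -4, 6, -36]
R5 ← R5 − (5/2)·R2: [0, 0, 6, 4, -6, 36]
R6 ← R6 − (3/2)·R2: [0, 0, 3, 2, -3, 18]
R4 ← R4 + R3: [0, 0, 0, 0, 0, 0]
R5 ← R5 − R3: [0, 0, 0, 0, 0, 0]
R6 ← R6 − (1/2)·R3: [0, 0, 0, 0, 0, 0]
The echelon form has 3 nonzero rows, and every pivot lies in the first 5 columns, so rank(A) = rank([A|b]) = 3.
The system is consistent.

yes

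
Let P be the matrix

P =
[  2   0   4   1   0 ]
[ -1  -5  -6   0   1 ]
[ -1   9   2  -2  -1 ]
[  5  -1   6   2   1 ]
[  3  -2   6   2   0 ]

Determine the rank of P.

3

Row reduce to echelon form.
R2 ← R2 + (1/2)·R1: [0, -5, -4, 1/2, 1]
R3 ← R3 + (1/2)·R1: [0, 9, 4, -3/2, -1]
R4 ← R4 − (5/2)·R1: [0, -1, -4, -1/2, 1]
R5 ← R5 − (3/2)·R1: [0, -2, 0, 1/2, 0]
R3 ← R3 + (9/5)·R2: [0, 0, -16/5, -3/5, 4/5]
R4 ← R4 − (1/5)·R2: [0, 0, -16/5, -3/5, 4/5]
R5 ← R5 − (2/5)·R2: [0, 0, 8/5, 3/10, -2/5]
R4 ← R4 − R3: [0, 0, 0, 0, 0]
R5 ← R5 + (1/2)·R3: [0, 0, 0, 0, 0]
Echelon form has 3 nonzero rows, so rank(P) = 3.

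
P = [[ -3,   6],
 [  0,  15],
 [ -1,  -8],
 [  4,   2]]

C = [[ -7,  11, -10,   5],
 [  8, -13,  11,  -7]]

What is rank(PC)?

First compute PC:
[[ 69, -111,  96, -57],
 [120, -195, 165, -105],
 [-57,  93, -78,  51],
 [-12,  18, -18,   6]]
Now row reduce the product.
R2 ← R2 − (40/23)·R1: [0, -45/23, -45/23, -135/23]
R3 ← R3 + (19/23)·R1: [0, 30/23, 30/23, 90/23]
R4 ← R4 + (4/23)·R1: [0, -30/23, -30/23, -90/23]
R3 ← R3 + (2/3)·R2: [0, 0, 0, 0]
R4 ← R4 − (2/3)·R2: [0, 0, 0, 0]
2 nonzero rows, so rank(PC) = 2.

2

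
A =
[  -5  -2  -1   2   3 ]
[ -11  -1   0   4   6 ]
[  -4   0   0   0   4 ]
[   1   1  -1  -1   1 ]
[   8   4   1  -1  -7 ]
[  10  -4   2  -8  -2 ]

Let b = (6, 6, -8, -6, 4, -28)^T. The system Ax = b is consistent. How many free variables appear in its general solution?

Row reduce the augmented matrix [A | b].
R2 ← R2 − (11/5)·R1: [0, 17/5, 11/5, -2/5, -3/5, -36/5]
R3 ← R3 − (4/5)·R1: [0, 8/5, 4/5, -8/5, 8/5, -64/5]
R4 ← R4 + (1/5)·R1: [0, 3/5, -6/5, -3/5, 8/5, -24/5]
R5 ← R5 + (8/5)·R1: [0, 4/5, -3/5, 11/5, -11/5, 68/5]
R6 ← R6 + (2)·R1: [0, -8, 0, -4, 4, -16]
R3 ← R3 − (8/17)·R2: [0, 0, -4/17, -24/17, 32/17, -160/17]
R4 ← R4 − (3/17)·R2: [0, 0, -27/17, -9/17, 29/17, -60/17]
R5 ← R5 − (4/17)·R2: [0, 0, -19/17, 39/17, -35/17, 260/17]
R6 ← R6 + (40/17)·R2: [0, 0, 88/17, -84/17, 44/17, -560/17]
R4 ← R4 − (27/4)·R3: [0, 0, 0, 9, -11, 60]
R5 ← R5 − (19/4)·R3: [0, 0, 0, 9, -11, 60]
R6 ← R6 + (22)·R3: [0, 0, 0, -36, 44, -240]
R5 ← R5 − R4: [0, 0, 0, 0, 0, 0]
R6 ← R6 + (4)·R4: [0, 0, 0, 0, 0, 0]
The echelon form has 4 nonzero rows, and every pivot lies in the first 5 columns, so rank(A) = rank([A|b]) = 4.
The system is consistent.
Free variables = (unknowns) − (rank) = 5 − 4 = 1.

1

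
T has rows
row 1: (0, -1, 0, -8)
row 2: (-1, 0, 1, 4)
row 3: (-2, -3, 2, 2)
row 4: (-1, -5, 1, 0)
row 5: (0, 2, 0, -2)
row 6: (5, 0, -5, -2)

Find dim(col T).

Row reduce to echelon form.
Swap R1 ↔ R2
R3 ← R3 − (2)·R1: [0, -3, 0, -6]
R4 ← R4 − R1: [0, -5, 0, -4]
R6 ← R6 + (5)·R1: [0, 0, 0, 18]
R3 ← R3 − (3)·R2: [0, 0, 0, 18]
R4 ← R4 − (5)·R2: [0, 0, 0, 36]
R5 ← R5 + (2)·R2: [0, 0, 0, -18]
R4 ← R4 − (2)·R3: [0, 0, 0, 0]
R5 ← R5 + R3: [0, 0, 0, 0]
R6 ← R6 − R3: [0, 0, 0, 0]
Echelon form has 3 nonzero rows, so rank(T) = 3.
The column space has dimension equal to the rank: 3.

3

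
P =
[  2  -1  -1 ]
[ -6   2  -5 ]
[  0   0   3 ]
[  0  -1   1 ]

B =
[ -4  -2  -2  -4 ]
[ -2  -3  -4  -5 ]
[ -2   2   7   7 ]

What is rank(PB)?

First compute PB:
[[ -4,  -3,  -7, -10],
 [ 30,  -4, -31, -21],
 [ -6,   6,  21,  21],
 [  0,   5,  11,  12]]
Now row reduce the product.
R2 ← R2 + (15/2)·R1: [0, -53/2, -167/2, -96]
R3 ← R3 − (3/2)·R1: [0, 21/2, 63/2, 36]
R3 ← R3 + (21/53)·R2: [0, 0, -84/53, -108/53]
R4 ← R4 + (10/53)·R2: [0, 0, -252/53, -324/53]
R4 ← R4 − (3)·R3: [0, 0, 0, 0]
3 nonzero rows, so rank(PB) = 3.

3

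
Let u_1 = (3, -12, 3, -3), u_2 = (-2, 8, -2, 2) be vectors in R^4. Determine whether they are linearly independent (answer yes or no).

Form the matrix with these vectors as rows and row reduce.
R2 ← R2 + (2/3)·R1: [0, 0, 0, 0]
1 nonzero row, so the 2 vectors span a space of dimension 1.
Since 1 < 2, the vectors are linearly dependent.

no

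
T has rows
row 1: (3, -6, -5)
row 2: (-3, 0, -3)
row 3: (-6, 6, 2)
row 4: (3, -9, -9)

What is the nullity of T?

1

Row reduce to echelon form.
R2 ← R2 + R1: [0, -6, -8]
R3 ← R3 + (2)·R1: [0, -6, -8]
R4 ← R4 − R1: [0, -3, -4]
R3 ← R3 − R2: [0, 0, 0]
R4 ← R4 − (1/2)·R2: [0, 0, 0]
2 nonzero rows, so rank(T) = 2.
T has 3 columns; by rank–nullity, nullity = 3 − 2 = 1.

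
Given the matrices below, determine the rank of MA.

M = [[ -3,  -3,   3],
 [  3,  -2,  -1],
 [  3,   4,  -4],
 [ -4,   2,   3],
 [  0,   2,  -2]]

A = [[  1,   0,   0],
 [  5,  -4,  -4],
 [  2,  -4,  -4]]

First compute MA:
[[-12,   0,   0],
 [ -9,  12,  12],
 [ 15,   0,   0],
 [ 12, -20, -20],
 [  6,   0,   0]]
Now row reduce the product.
R2 ← R2 − (3/4)·R1: [0, 12, 12]
R3 ← R3 + (5/4)·R1: [0, 0, 0]
R4 ← R4 + R1: [0, -20, -20]
R5 ← R5 + (1/2)·R1: [0, 0, 0]
R4 ← R4 + (5/3)·R2: [0, 0, 0]
2 nonzero rows, so rank(MA) = 2.

2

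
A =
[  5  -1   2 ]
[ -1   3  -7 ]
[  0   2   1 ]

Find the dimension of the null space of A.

Row reduce to echelon form.
R2 ← R2 + (1/5)·R1: [0, 14/5, -33/5]
R3 ← R3 − (5/7)·R2: [0, 0, 40/7]
3 nonzero rows, so rank(A) = 3.
A has 3 columns; by rank–nullity, nullity = 3 − 3 = 0.

0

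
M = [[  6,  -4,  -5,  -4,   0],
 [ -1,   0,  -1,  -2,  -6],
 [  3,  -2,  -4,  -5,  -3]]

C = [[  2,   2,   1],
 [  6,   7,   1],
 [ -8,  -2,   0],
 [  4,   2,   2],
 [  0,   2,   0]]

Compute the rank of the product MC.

3

First compute MC:
[[ 12, -14,  -6],
 [ -2, -16,  -5],
 [  6, -16,  -9]]
Now row reduce the product.
R2 ← R2 + (1/6)·R1: [0, -55/3, -6]
R3 ← R3 − (1/2)·R1: [0, -9, -6]
R3 ← R3 − (27/55)·R2: [0, 0, -168/55]
3 nonzero rows, so rank(MC) = 3.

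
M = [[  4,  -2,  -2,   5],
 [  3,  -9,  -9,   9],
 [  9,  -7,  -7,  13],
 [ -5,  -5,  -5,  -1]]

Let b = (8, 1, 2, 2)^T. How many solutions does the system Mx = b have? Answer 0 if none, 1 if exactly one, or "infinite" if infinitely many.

0

Row reduce the augmented matrix [M | b].
R2 ← R2 − (3/4)·R1: [0, -15/2, -15/2, 21/4, -5]
R3 ← R3 − (9/4)·R1: [0, -5/2, -5/2, 7/4, -16]
R4 ← R4 + (5/4)·R1: [0, -15/2, -15/2, 21/4, 12]
R3 ← R3 − (1/3)·R2: [0, 0, 0, 0, -43/3]
R4 ← R4 − R2: [0, 0, 0, 0, 17]
R4 ← R4 + (51/43)·R3: [0, 0, 0, 0, 0]
The echelon form has 3 nonzero rows; the last pivot sits in the augmented column, so rank(M) = 2 but rank([M|b]) = 3.
Since the ranks differ, the system is inconsistent.
It has no solutions.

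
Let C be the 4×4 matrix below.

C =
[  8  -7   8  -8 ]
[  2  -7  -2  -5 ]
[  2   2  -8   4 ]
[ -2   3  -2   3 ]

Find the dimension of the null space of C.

Row reduce to echelon form.
R2 ← R2 − (1/4)·R1: [0, -21/4, -4, -3]
R3 ← R3 − (1/4)·R1: [0, 15/4, -10, 6]
R4 ← R4 + (1/4)·R1: [0, 5/4, 0, 1]
R3 ← R3 + (5/7)·R2: [0, 0, -90/7, 27/7]
R4 ← R4 + (5/21)·R2: [0, 0, -20/21, 2/7]
R4 ← R4 − (2/27)·R3: [0, 0, 0, 0]
3 nonzero rows, so rank(C) = 3.
C has 4 columns; by rank–nullity, nullity = 4 − 3 = 1.

1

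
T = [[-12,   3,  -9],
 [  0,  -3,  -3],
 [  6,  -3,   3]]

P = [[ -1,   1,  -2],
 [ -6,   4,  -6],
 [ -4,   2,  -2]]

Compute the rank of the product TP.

1

First compute TP:
[[ 30, -18,  24],
 [ 30, -18,  24],
 [  0,   0,   0]]
Now row reduce the product.
R2 ← R2 − R1: [0, 0, 0]
1 nonzero row, so rank(TP) = 1.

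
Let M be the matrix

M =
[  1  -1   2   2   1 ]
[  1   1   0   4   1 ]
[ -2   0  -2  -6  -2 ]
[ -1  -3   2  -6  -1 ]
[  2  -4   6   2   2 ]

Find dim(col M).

2

Row reduce to echelon form.
R2 ← R2 − R1: [0, 2, -2, 2, 0]
R3 ← R3 + (2)·R1: [0, -2, 2, -2, 0]
R4 ← R4 + R1: [0, -4, 4, -4, 0]
R5 ← R5 − (2)·R1: [0, -2, 2, -2, 0]
R3 ← R3 + R2: [0, 0, 0, 0, 0]
R4 ← R4 + (2)·R2: [0, 0, 0, 0, 0]
R5 ← R5 + R2: [0, 0, 0, 0, 0]
Echelon form has 2 nonzero rows, so rank(M) = 2.
The column space has dimension equal to the rank: 2.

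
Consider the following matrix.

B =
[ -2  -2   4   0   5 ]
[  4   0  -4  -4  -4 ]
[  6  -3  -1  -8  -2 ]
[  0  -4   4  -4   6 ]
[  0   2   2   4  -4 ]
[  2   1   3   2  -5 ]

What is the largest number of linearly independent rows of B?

3

Row reduce to echelon form.
R2 ← R2 + (2)·R1: [0, -4, 4, -4, 6]
R3 ← R3 + (3)·R1: [0, -9, 11, -8, 13]
R6 ← R6 + R1: [0, -1, 7, 2, 0]
R3 ← R3 − (9/4)·R2: [0, 0, 2, 1, -1/2]
R4 ← R4 − R2: [0, 0, 0, 0, 0]
R5 ← R5 + (1/2)·R2: [0, 0, 4, 2, -1]
R6 ← R6 − (1/4)·R2: [0, 0, 6, 3, -3/2]
R5 ← R5 − (2)·R3: [0, 0, 0, 0, 0]
R6 ← R6 − (3)·R3: [0, 0, 0, 0, 0]
Echelon form has 3 nonzero rows, so rank(B) = 3.
The rank gives the maximum number of linearly independent rows: 3.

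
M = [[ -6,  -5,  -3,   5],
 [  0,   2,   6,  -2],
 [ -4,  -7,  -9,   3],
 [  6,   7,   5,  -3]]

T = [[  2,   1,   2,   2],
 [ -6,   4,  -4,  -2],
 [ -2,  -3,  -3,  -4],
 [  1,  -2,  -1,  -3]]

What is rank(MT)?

3

First compute MT:
[[ 29, -27,  12,  -5],
 [-26,  -6, -24, -22],
 [ 55, -11,  44,  33],
 [-43,  25, -28, -13]]
Now row reduce the product.
R2 ← R2 + (26/29)·R1: [0, -876/29, -384/29, -768/29]
R3 ← R3 − (55/29)·R1: [0, 1166/29, 616/29, 1232/29]
R4 ← R4 + (43/29)·R1: [0, -436/29, -296/29, -592/29]
R3 ← R3 + (583/438)·R2: [0, 0, 264/73, 528/73]
R4 ← R4 − (109/219)·R2: [0, 0, -264/73, -528/73]
R4 ← R4 + R3: [0, 0, 0, 0]
3 nonzero rows, so rank(MT) = 3.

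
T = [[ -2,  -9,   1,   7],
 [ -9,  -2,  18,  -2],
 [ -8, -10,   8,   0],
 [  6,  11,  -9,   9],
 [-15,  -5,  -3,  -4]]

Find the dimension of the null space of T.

Row reduce to echelon form.
R2 ← R2 − (9/2)·R1: [0, 77/2, 27/2, -67/2]
R3 ← R3 − (4)·R1: [0, 26, 4, -28]
R4 ← R4 + (3)·R1: [0, -16, -6, 30]
R5 ← R5 − (15/2)·R1: [0, 125/2, -21/2, -113/2]
R3 ← R3 − (52/77)·R2: [0, 0, -394/77, -414/77]
R4 ← R4 + (32/77)·R2: [0, 0, -30/77, 1238/77]
R5 ← R5 − (125/77)·R2: [0, 0, -2496/77, -163/77]
R4 ← R4 − (15/197)·R3: [0, 0, 0, 3248/197]
R5 ← R5 − (1248/197)·R3: [0, 0, 0, 6293/197]
R5 ← R5 − (31/16)·R4: [0, 0, 0, 0]
4 nonzero rows, so rank(T) = 4.
T has 4 columns; by rank–nullity, nullity = 4 − 4 = 0.

0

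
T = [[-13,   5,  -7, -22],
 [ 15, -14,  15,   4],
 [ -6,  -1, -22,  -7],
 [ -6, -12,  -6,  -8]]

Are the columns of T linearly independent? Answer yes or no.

Row reduce T to echelon form.
R2 ← R2 + (15/13)·R1: [0, -107/13, 90/13, -278/13]
R3 ← R3 − (6/13)·R1: [0, -43/13, -244/13, 41/13]
R4 ← R4 − (6/13)·R1: [0, -186/13, -36/13, 28/13]
R3 ← R3 − (43/107)·R2: [0, 0, -2306/107, 1257/107]
R4 ← R4 − (186/107)·R2: [0, 0, -1584/107, 4208/107]
R4 ← R4 − (792/1153)·R3: [0, 0, 0, 36040/1153]
4 pivots among 4 columns.
Every column is a pivot column, so the columns are linearly independent.

yes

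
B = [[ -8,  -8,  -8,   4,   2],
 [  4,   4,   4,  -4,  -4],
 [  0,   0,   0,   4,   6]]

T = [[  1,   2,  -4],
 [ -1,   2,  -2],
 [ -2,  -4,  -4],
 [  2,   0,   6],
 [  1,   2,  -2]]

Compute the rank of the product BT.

First compute BT:
[[ 26,   4, 100],
 [-20,  -8, -56],
 [ 14,  12,  12]]
Now row reduce the product.
R2 ← R2 + (10/13)·R1: [0, -64/13, 272/13]
R3 ← R3 − (7/13)·R1: [0, 128/13, -544/13]
R3 ← R3 + (2)·R2: [0, 0, 0]
2 nonzero rows, so rank(BT) = 2.

2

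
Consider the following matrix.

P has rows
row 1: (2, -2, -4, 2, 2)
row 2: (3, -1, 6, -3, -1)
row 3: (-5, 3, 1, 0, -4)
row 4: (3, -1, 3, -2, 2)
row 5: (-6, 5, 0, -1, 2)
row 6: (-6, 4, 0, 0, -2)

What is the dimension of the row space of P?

3

Row reduce to echelon form.
R2 ← R2 − (3/2)·R1: [0, 2, 12, -6, -4]
R3 ← R3 + (5/2)·R1: [0, -2, -9, 5, 1]
R4 ← R4 − (3/2)·R1: [0, 2, 9, -5, -1]
R5 ← R5 + (3)·R1: [0, -1, -12, 5, 8]
R6 ← R6 + (3)·R1: [0, -2, -12, 6, 4]
R3 ← R3 + R2: [0, 0, 3, -1, -3]
R4 ← R4 − R2: [0, 0, -3, 1, 3]
R5 ← R5 + (1/2)·R2: [0, 0, -6, 2, 6]
R6 ← R6 + R2: [0, 0, 0, 0, 0]
R4 ← R4 + R3: [0, 0, 0, 0, 0]
R5 ← R5 + (2)·R3: [0, 0, 0, 0, 0]
Echelon form has 3 nonzero rows, so rank(P) = 3.
The row space has dimension equal to the rank: 3.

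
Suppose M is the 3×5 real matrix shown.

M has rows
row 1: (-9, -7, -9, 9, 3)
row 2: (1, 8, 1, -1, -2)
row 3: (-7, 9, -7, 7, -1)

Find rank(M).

2

Row reduce to echelon form.
R2 ← R2 + (1/9)·R1: [0, 65/9, 0, 0, -5/3]
R3 ← R3 − (7/9)·R1: [0, 130/9, 0, 0, -10/3]
R3 ← R3 − (2)·R2: [0, 0, 0, 0, 0]
Echelon form has 2 nonzero rows, so rank(M) = 2.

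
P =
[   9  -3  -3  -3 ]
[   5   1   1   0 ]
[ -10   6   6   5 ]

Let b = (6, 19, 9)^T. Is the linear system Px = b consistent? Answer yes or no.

yes

Row reduce the augmented matrix [P | b].
R2 ← R2 − (5/9)·R1: [0, 8/3, 8/3, 5/3, 47/3]
R3 ← R3 + (10/9)·R1: [0, 8/3, 8/3, 5/3, 47/3]
R3 ← R3 − R2: [0, 0, 0, 0, 0]
The echelon form has 2 nonzero rows, and every pivot lies in the first 4 columns, so rank(P) = rank([P|b]) = 2.
The system is consistent.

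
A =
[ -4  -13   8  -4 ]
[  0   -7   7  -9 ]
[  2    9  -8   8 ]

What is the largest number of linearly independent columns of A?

3

Row reduce to echelon form.
R3 ← R3 + (1/2)·R1: [0, 5/2, -4, 6]
R3 ← R3 + (5/14)·R2: [0, 0, -3/2, 39/14]
Echelon form has 3 nonzero rows, so rank(A) = 3.
The rank gives the maximum number of linearly independent columns: 3.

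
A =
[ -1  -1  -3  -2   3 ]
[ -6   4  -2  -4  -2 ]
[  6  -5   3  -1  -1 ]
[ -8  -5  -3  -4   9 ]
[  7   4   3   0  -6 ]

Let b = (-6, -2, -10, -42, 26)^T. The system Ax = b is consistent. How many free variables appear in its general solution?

Row reduce the augmented matrix [A | b].
R2 ← R2 − (6)·R1: [0, 10, 16, 8, -20, 34]
R3 ← R3 + (6)·R1: [0, -11, -15, -13, 17, -46]
R4 ← R4 − (8)·R1: [0, 3, 21, 12, -15, 6]
R5 ← R5 + (7)·R1: [0, -3, -18, -14, 15, -16]
R3 ← R3 + (11/10)·R2: [0, 0, 13/5, -21/5, -5, -43/5]
R4 ← R4 − (3/10)·R2: [0, 0, 81/5, 48/5, -9, -21/5]
R5 ← R5 + (3/10)·R2: [0, 0, -66/5, -58/5, 9, -29/5]
R4 ← R4 − (81/13)·R3: [0, 0, 0, 465/13, 288/13, 642/13]
R5 ← R5 + (66/13)·R3: [0, 0, 0, -428/13, -213/13, -643/13]
R5 ← R5 + (428/465)·R4: [0, 0, 0, 0, 621/155, -621/155]
The echelon form has 5 nonzero rows, and every pivot lies in the first 5 columns, so rank(A) = rank([A|b]) = 5.
The system is consistent.
Free variables = (unknowns) − (rank) = 5 − 5 = 0.

0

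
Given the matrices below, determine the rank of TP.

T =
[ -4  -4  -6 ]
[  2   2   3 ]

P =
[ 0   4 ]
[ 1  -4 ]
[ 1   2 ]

First compute TP:
[[-10, -12],
 [  5,   6]]
Now row reduce the product.
R2 ← R2 + (1/2)·R1: [0, 0]
1 nonzero row, so rank(TP) = 1.

1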